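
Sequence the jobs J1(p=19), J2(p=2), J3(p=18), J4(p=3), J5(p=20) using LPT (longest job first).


LPT: sort by longest processing time first
  J5: p=20
  J1: p=19
  J3: p=18
  J4: p=3
  J2: p=2
Order: J5 → J1 → J3 → J4 → J2


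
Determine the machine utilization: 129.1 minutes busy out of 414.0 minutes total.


Utilization = busy / total × 100
= 129.1 / 414.0 × 100
= 31.2%


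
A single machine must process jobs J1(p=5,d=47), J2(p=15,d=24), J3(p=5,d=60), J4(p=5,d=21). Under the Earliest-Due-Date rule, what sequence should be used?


EDD: sort by earliest due date
  J4: d=21, p=5
  J2: d=24, p=15
  J1: d=47, p=5
  J3: d=60, p=5
Order: J4 → J2 → J1 → J3


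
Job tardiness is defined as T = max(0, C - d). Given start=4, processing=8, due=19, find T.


Completion = start + processing = 4 + 8 = 12
Tardiness = max(0, C - d) = max(0, 12 - 19)
= max(0, -7)
= 0


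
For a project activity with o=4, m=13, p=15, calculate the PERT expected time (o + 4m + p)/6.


te = (o + 4m + p) / 6
= (4 + 4×13 + 15) / 6
= (4 + 52 + 15) / 6
= 71 / 6
= 11.83


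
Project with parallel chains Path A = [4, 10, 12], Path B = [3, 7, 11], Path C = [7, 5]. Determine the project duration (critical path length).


Path A: 4 + 10 + 12 = 26
Path B: 3 + 7 + 11 = 21
Path C: 7 + 5 = 12
Critical path = longest = max(26, 21, 12)
= 26 (Path A)


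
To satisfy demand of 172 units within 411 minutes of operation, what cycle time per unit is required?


Cycle time = available time / demand
= 411 / 172
= 2.39 min/unit


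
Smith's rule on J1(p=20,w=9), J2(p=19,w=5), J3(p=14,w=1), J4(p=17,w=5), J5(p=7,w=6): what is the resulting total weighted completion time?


WSPT order (by p/w): J5 → J1 → J4 → J2 → J3
  J5: C=7, w·C=6×7=42
  J1: C=27, w·C=9×27=243
  J4: C=44, w·C=5×44=220
  J2: C=63, w·C=5×63=315
  J3: C=77, w·C=1×77=77
Σ w·C = 897
= 897


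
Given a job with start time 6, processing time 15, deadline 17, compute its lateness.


Completion = 6 + 15 = 21
Lateness = C - d = 21 - 17
= 4


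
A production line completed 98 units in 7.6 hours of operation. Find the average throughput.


Throughput = units / time
= 98 / 7.6
= 12.9 units/hour


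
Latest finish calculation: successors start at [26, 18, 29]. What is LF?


LF = min of all successor start times
Successors start at: [26, 18, 29]
LF = min(26, 18, 29)
= 18


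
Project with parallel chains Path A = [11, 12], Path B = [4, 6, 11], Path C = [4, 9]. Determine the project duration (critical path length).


Path A: 11 + 12 = 23
Path B: 4 + 6 + 11 = 21
Path C: 4 + 9 = 13
Critical path = longest = max(23, 21, 13)
= 23 (Path A)


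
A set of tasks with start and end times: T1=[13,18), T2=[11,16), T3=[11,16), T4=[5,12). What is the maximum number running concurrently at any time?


Check each time point for overlaps:
  t=11: 3 tasks active (T2, T3, T4)
Max concurrent = 3


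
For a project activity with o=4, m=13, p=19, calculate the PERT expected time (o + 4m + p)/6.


te = (o + 4m + p) / 6
= (4 + 4×13 + 19) / 6
= (4 + 52 + 19) / 6
= 75 / 6
= 12.50


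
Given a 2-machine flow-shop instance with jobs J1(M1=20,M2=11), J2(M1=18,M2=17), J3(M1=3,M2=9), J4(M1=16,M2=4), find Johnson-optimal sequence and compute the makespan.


Johnson's rule:
Group 1 (M1≤M2, sort by M1): ['J3']
Group 2 (M1>M2, sort desc M2): ['J2', 'J1', 'J4']
Sequence: J3 → J2 → J1 → J4
Makespan calculation:
  J3: M1 done=3, M2 done=12
  J2: M1 done=21, M2 done=38
  J1: M1 done=41, M2 done=52
  J4: M1 done=57, M2 done=61
= Sequence: J3 → J2 → J1 → J4, Makespan: 61


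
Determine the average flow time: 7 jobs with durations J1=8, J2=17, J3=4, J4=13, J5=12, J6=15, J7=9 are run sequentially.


Completion times:
  J1: completes at 8
  J2: completes at 25
  J3: completes at 29
  J4: completes at 42
  J5: completes at 54
  J6: completes at 69
  J7: completes at 78
Sum = 305
Average = 305/7
= 43.57


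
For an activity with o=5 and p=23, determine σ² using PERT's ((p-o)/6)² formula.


σ² = ((p - o) / 6)² = (p - o)² / 36
= (23 - 5)² / 36
= 18² / 36
= 324 / 36
= 9.0000


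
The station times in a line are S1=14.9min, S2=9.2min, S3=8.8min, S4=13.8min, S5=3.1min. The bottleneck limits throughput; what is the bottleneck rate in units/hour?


Bottleneck = longest station time
Station times: [14.9, 9.2, 8.8, 13.8, 3.1]
Max = 14.9 min
Rate = 60 / 14.9
= 4.03 units/hour (bottleneck: 14.9min)


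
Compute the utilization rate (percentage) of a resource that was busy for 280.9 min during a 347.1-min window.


Utilization = busy / total × 100
= 280.9 / 347.1 × 100
= 80.9%


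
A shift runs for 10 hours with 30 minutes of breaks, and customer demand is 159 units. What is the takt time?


Available = 10×60 - 30 = 570 min
Takt time = 570 / 159
= 3.58 min/unit


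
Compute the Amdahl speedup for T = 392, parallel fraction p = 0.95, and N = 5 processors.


Amdahl's law: T_p = T × ((1-p) + p/N)
= 392 × ((1-0.95) + 0.95/5)
= 392 × (0.05 + 0.1900)
= 392 × 0.2400
= 94.08
Speedup = 392/94.08
= 4.17×


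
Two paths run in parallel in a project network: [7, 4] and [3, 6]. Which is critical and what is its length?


Path A: 7 + 4 = 11
Path B: 3 + 6 = 9
Critical path = longest = max(11, 9)
= 11 (Path A)


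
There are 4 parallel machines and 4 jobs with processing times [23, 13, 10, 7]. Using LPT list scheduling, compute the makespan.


Jobs (LPT sorted): [23, 13, 10, 7]
Machines: 4
  J=23 → Machine 1 (load: 0+23=23)
  J=13 → Machine 2 (load: 0+13=13)
  J=10 → Machine 3 (load: 0+10=10)
  J=7 → Machine 4 (load: 0+7=7)
Machine loads: [23, 13, 10, 7]
Makespan = max = 23 time units


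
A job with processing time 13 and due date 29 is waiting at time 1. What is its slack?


Slack = due - current_time - processing
= 29 - 1 - 13
= 15


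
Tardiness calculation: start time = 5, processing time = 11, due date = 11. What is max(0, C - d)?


Completion = start + processing = 5 + 11 = 16
Tardiness = max(0, C - d) = max(0, 16 - 11)
= max(0, 5)
= 5


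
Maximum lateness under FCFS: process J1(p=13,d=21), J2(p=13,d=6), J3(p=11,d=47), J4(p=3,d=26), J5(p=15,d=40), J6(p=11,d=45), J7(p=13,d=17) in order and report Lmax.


Lateness per job (L = C - d):
  J1: C=13, d=21, L=-8
  J2: C=26, d=6, L=20
  J3: C=37, d=47, L=-10
  J4: C=40, d=26, L=14
  J5: C=55, d=40, L=15
  J6: C=66, d=45, L=21
  J7: C=79, d=17, L=62
Lmax = max(-8, 20, -10, 14, 15, 21, 62)
= 62


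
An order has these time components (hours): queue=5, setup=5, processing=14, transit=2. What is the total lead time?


Lead time = queue + setup + processing + transit
= 5 + 5 + 14 + 2
= 26 hours


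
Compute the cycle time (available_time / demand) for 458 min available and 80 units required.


Cycle time = available time / demand
= 458 / 80
= 5.72 min/unit


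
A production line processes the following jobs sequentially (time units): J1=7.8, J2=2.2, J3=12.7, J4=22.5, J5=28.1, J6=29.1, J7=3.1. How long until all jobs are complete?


Sequential makespan: sum all processing times
= 7.8 + 2.2 + 12.7 + 22.5 + 28.1 + 29.1 + 3.1
= 105.5 time units


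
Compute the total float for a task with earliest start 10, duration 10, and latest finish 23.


EF = ES + duration = 10 + 10 = 20
LS = LF - duration = 23 - 10 = 13
Total Float = LF - EF = 23 - 20
(or LS - ES = 13 - 10)
= 3


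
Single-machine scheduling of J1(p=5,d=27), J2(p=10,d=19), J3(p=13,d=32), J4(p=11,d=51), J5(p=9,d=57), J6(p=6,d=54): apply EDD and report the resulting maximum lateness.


EDD order: J2 → J1 → J3 → J4 → J6 → J5
Completion and lateness:
  J2: C=10, d=19, L=10-19=-9
  J1: C=15, d=27, L=15-27=-12
  J3: C=28, d=32, L=28-32=-4
  J4: C=39, d=51, L=39-51=-12
  J6: C=45, d=54, L=45-54=-9
  J5: C=54, d=57, L=54-57=-3
Lmax = max(-9, -12, -4, -12, -9, -3)
= -3


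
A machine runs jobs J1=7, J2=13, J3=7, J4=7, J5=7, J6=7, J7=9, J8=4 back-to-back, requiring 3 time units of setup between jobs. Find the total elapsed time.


Makespan = Σ processing + (n-1) × setup
= (7 + 13 + 7 + 7 + 7 + 7 + 9 + 4) + (8-1)×3
= 61 + 21
= 82 time units


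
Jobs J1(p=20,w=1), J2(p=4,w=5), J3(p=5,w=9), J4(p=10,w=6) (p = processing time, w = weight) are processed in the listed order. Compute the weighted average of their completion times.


Completion times:
  J1: C=20, w×C=1×20=20
  J2: C=24, w×C=5×24=120
  J3: C=29, w×C=9×29=261
  J4: C=39, w×C=6×39=234
Sum w×C = 635
Sum w = 21
Weighted avg = 635/21
= 30.24


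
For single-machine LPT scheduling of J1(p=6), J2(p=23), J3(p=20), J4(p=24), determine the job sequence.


LPT: sort by longest processing time first
  J4: p=24
  J2: p=23
  J3: p=20
  J1: p=6
Order: J4 → J2 → J3 → J1


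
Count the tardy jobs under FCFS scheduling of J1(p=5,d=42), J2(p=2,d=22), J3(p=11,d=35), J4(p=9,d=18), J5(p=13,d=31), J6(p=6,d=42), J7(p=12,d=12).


Completion vs due date:
  J1: C=5, d=42 → on time
  J2: C=7, d=22 → on time
  J3: C=18, d=35 → on time
  J4: C=27, d=18 → TARDY
  J5: C=40, d=31 → TARDY
  J6: C=46, d=42 → TARDY
  J7: C=58, d=12 → TARDY
Tardy jobs: J4, J5, J6, J7
Count = 4


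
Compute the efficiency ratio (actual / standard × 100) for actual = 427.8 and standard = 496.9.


Efficiency = (actual / standard) × 100
= (427.8 / 496.9) × 100
= 86.1%


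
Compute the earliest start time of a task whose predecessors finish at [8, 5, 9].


ES = max of all predecessor completion times
Predecessors: [8, 5, 9]
ES = max(8, 5, 9)
= 9


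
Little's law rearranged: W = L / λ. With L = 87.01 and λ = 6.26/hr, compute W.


Little's law: L = λW → W = L / λ
= 87.01 / 6.26
= 13.90 hours


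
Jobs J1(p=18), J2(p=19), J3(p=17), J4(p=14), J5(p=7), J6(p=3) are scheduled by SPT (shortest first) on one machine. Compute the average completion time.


SPT order: J6 → J5 → J4 → J3 → J1 → J2
Completion times:
  J6: C=3
  J5: C=10
  J4: C=24
  J3: C=41
  J1: C=59
  J2: C=78
Sum = 215, n = 6
Mean flow = 215/6
= 35.83


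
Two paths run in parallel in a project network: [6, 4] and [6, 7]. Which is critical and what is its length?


Path A: 6 + 4 = 10
Path B: 6 + 7 = 13
Critical path = longest = max(10, 13)
= 13 (Path B)


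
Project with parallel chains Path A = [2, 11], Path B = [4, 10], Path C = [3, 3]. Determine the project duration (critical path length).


Path A: 2 + 11 = 13
Path B: 4 + 10 = 14
Path C: 3 + 3 = 6
Critical path = longest = max(13, 14, 6)
= 14 (Path B)


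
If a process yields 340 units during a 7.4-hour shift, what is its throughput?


Throughput = units / time
= 340 / 7.4
= 45.9 units/hour


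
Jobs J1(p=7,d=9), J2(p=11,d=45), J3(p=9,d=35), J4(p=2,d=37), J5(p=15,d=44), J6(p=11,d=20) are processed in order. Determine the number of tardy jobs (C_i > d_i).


Completion vs due date:
  J1: C=7, d=9 → on time
  J2: C=18, d=45 → on time
  J3: C=27, d=35 → on time
  J4: C=29, d=37 → on time
  J5: C=44, d=44 → on time
  J6: C=55, d=20 → TARDY
Tardy jobs: J6
Count = 1


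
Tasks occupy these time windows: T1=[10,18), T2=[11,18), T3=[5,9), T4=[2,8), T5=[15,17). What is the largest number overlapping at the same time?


Check each time point for overlaps:
  t=15: 3 tasks active (T1, T2, T5)
Max concurrent = 3


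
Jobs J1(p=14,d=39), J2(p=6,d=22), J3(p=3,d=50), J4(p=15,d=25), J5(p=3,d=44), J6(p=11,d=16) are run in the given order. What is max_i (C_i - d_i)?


Lateness per job (L = C - d):
  J1: C=14, d=39, L=-25
  J2: C=20, d=22, L=-2
  J3: C=23, d=50, L=-27
  J4: C=38, d=25, L=13
  J5: C=41, d=44, L=-3
  J6: C=52, d=16, L=36
Lmax = max(-25, -2, -27, 13, -3, 36)
= 36


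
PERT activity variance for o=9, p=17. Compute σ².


σ² = ((p - o) / 6)² = (p - o)² / 36
= (17 - 9)² / 36
= 8² / 36
= 64 / 36
= 1.7778


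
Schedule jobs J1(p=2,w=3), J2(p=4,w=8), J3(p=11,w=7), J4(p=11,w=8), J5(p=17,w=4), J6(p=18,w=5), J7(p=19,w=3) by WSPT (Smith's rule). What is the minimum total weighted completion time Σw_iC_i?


WSPT order (by p/w): J2 → J1 → J4 → J3 → J6 → J5 → J7
  J2: C=4, w·C=8×4=32
  J1: C=6, w·C=3×6=18
  J4: C=17, w·C=8×17=136
  J3: C=28, w·C=7×28=196
  J6: C=46, w·C=5×46=230
  J5: C=63, w·C=4×63=252
  J7: C=82, w·C=3×82=246
Σ w·C = 1110
= 1110


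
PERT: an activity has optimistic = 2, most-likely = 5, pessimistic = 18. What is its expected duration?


te = (o + 4m + p) / 6
= (2 + 4×5 + 18) / 6
= (2 + 20 + 18) / 6
= 40 / 6
= 6.67


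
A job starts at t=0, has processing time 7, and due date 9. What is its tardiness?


Completion = start + processing = 0 + 7 = 7
Tardiness = max(0, C - d) = max(0, 7 - 9)
= max(0, -2)
= 0


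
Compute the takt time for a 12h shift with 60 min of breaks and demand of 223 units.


Available = 12×60 - 60 = 660 min
Takt time = 660 / 223
= 2.96 min/unit


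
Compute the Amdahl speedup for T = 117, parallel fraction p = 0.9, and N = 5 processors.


Amdahl's law: T_p = T × ((1-p) + p/N)
= 117 × ((1-0.9) + 0.9/5)
= 117 × (0.10 + 0.1800)
= 117 × 0.2800
= 32.76
Speedup = 117/32.76
= 3.57×


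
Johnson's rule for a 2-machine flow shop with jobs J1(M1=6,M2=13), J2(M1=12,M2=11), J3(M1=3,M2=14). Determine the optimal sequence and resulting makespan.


Johnson's rule:
Group 1 (M1≤M2, sort by M1): ['J3', 'J1']
Group 2 (M1>M2, sort desc M2): ['J2']
Sequence: J3 → J1 → J2
Makespan calculation:
  J3: M1 done=3, M2 done=17
  J1: M1 done=9, M2 done=30
  J2: M1 done=21, M2 done=41
= Sequence: J3 → J1 → J2, Makespan: 41


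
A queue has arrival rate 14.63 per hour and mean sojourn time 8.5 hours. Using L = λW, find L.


Little's law: L = λ × W
= 14.63 × 8.5
= 124.36


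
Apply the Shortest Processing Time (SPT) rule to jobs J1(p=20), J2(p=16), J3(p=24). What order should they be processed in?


SPT: sort by shortest processing time
  J2: p=16
  J1: p=20
  J3: p=24
Order: J2 → J1 → J3


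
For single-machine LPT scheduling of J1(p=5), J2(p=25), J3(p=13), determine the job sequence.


LPT: sort by longest processing time first
  J2: p=25
  J3: p=13
  J1: p=5
Order: J2 → J3 → J1


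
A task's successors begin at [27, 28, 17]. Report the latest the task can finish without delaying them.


LF = min of all successor start times
Successors start at: [27, 28, 17]
LF = min(27, 28, 17)
= 17


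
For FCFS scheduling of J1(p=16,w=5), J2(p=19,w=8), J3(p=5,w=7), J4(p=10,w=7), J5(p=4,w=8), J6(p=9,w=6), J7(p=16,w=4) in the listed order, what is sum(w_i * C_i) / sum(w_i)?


Completion times:
  J1: C=16, w×C=5×16=80
  J2: C=35, w×C=8×35=280
  J3: C=40, w×C=7×40=280
  J4: C=50, w×C=7×50=350
  J5: C=54, w×C=8×54=432
  J6: C=63, w×C=6×63=378
  J7: C=79, w×C=4×79=316
Sum w×C = 2116
Sum w = 45
Weighted avg = 2116/45
= 47.02


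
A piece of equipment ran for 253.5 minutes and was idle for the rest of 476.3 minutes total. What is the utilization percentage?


Utilization = busy / total × 100
= 253.5 / 476.3 × 100
= 53.2%


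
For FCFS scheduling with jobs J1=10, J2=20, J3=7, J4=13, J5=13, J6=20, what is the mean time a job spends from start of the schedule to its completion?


Completion times:
  J1: completes at 10
  J2: completes at 30
  J3: completes at 37
  J4: completes at 50
  J5: completes at 63
  J6: completes at 83
Sum = 273
Average = 273/6
= 45.50


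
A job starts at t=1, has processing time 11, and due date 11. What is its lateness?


Completion = 1 + 11 = 12
Lateness = C - d = 12 - 11
= 1


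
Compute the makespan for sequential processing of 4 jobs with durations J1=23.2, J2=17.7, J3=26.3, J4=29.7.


Sequential makespan: sum all processing times
= 23.2 + 17.7 + 26.3 + 29.7
= 96.9 time units


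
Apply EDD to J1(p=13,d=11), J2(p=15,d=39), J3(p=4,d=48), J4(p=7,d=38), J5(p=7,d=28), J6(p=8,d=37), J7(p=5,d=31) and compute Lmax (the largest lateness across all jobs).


EDD order: J1 → J5 → J7 → J6 → J4 → J2 → J3
Completion and lateness:
  J1: C=13, d=11, L=13-11=2
  J5: C=20, d=28, L=20-28=-8
  J7: C=25, d=31, L=25-31=-6
  J6: C=33, d=37, L=33-37=-4
  J4: C=40, d=38, L=40-38=2
  J2: C=55, d=39, L=55-39=16
  J3: C=59, d=48, L=59-48=11
Lmax = max(2, -8, -6, -4, 2, 16, 11)
= 16


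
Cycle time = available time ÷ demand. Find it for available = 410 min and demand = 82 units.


Cycle time = available time / demand
= 410 / 82
= 5.00 min/unit


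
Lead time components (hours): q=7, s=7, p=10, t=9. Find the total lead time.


Lead time = queue + setup + processing + transit
= 7 + 7 + 10 + 9
= 33 hours


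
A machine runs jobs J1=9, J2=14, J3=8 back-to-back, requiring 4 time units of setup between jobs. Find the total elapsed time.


Makespan = Σ processing + (n-1) × setup
= (9 + 14 + 8) + (3-1)×4
= 31 + 8
= 39 time units


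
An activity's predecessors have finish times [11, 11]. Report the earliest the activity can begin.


ES = max of all predecessor completion times
Predecessors: [11, 11]
ES = max(11, 11)
= 11


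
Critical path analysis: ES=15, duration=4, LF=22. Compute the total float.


EF = ES + duration = 15 + 4 = 19
LS = LF - duration = 22 - 4 = 18
Total Float = LF - EF = 22 - 19
(or LS - ES = 18 - 15)
= 3


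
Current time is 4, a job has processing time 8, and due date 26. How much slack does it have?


Slack = due - current_time - processing
= 26 - 4 - 8
= 14


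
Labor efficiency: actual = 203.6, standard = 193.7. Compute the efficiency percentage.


Efficiency = (actual / standard) × 100
= (203.6 / 193.7) × 100
= 105.1%


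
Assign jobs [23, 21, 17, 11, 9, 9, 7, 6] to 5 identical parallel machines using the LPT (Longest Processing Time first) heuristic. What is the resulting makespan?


Jobs (LPT sorted): [23, 21, 17, 11, 9, 9, 7, 6]
Machines: 5
  J=23 → Machine 1 (load: 0+23=23)
  J=21 → Machine 2 (load: 0+21=21)
  J=17 → Machine 3 (load: 0+17=17)
  J=11 → Machine 4 (load: 0+11=11)
  J=9 → Machine 5 (load: 0+9=9)
  J=9 → Machine 5 (load: 9+9=18)
  J=7 → Machine 4 (load: 11+7=18)
  J=6 → Machine 3 (load: 17+6=23)
Machine loads: [23, 21, 23, 18, 18]
Makespan = max = 23 time units


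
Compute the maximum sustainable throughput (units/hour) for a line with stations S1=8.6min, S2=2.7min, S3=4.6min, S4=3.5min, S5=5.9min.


Bottleneck = longest station time
Station times: [8.6, 2.7, 4.6, 3.5, 5.9]
Max = 8.6 min
Rate = 60 / 8.6
= 6.98 units/hour (bottleneck: 8.6min)


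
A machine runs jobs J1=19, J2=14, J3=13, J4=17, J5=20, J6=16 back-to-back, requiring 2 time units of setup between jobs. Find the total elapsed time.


Makespan = Σ processing + (n-1) × setup
= (19 + 14 + 13 + 17 + 20 + 16) + (6-1)×2
= 99 + 10
= 109 time units


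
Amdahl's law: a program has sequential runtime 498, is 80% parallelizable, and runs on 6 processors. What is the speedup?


Amdahl's law: T_p = T × ((1-p) + p/N)
= 498 × ((1-0.8) + 0.8/6)
= 498 × (0.20 + 0.1333)
= 498 × 0.3333
= 166.00
Speedup = 498/166.00
= 3.00×


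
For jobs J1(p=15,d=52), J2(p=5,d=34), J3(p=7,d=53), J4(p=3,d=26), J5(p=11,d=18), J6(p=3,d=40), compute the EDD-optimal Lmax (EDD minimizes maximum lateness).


EDD order: J5 → J4 → J2 → J6 → J1 → J3
Completion and lateness:
  J5: C=11, d=18, L=11-18=-7
  J4: C=14, d=26, L=14-26=-12
  J2: C=19, d=34, L=19-34=-15
  J6: C=22, d=40, L=22-40=-18
  J1: C=37, d=52, L=37-52=-15
  J3: C=44, d=53, L=44-53=-9
Lmax = max(-7, -12, -15, -18, -15, -9)
= -7


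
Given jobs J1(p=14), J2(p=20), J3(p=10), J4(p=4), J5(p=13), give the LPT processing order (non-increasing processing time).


LPT: sort by longest processing time first
  J2: p=20
  J1: p=14
  J5: p=13
  J3: p=10
  J4: p=4
Order: J2 → J1 → J5 → J3 → J4


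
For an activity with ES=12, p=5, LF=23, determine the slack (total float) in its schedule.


EF = ES + duration = 12 + 5 = 17
LS = LF - duration = 23 - 5 = 18
Total Float = LF - EF = 23 - 17
(or LS - ES = 18 - 12)
= 6


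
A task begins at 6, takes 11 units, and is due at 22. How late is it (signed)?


Completion = 6 + 11 = 17
Lateness = C - d = 17 - 22
= -5


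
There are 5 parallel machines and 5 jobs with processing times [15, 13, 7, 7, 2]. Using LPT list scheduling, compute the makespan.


Jobs (LPT sorted): [15, 13, 7, 7, 2]
Machines: 5
  J=15 → Machine 1 (load: 0+15=15)
  J=13 → Machine 2 (load: 0+13=13)
  J=7 → Machine 3 (load: 0+7=7)
  J=7 → Machine 4 (load: 0+7=7)
  J=2 → Machine 5 (load: 0+2=2)
Machine loads: [15, 13, 7, 7, 2]
Makespan = max = 15 time units


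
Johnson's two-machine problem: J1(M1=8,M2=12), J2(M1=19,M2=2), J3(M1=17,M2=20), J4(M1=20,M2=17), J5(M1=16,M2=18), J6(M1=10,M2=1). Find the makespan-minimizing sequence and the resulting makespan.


Johnson's rule:
Group 1 (M1≤M2, sort by M1): ['J1', 'J5', 'J3']
Group 2 (M1>M2, sort desc M2): ['J4', 'J2', 'J6']
Sequence: J1 → J5 → J3 → J4 → J2 → J6
Makespan calculation:
  J1: M1 done=8, M2 done=20
  J5: M1 done=24, M2 done=42
  J3: M1 done=41, M2 done=62
  J4: M1 done=61, M2 done=79
  J2: M1 done=80, M2 done=82
  J6: M1 done=90, M2 done=91
= Sequence: J1 → J5 → J3 → J4 → J2 → J6, Makespan: 91


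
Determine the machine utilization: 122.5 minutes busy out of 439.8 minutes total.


Utilization = busy / total × 100
= 122.5 / 439.8 × 100
= 27.9%


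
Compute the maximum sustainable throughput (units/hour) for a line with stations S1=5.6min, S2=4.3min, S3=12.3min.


Bottleneck = longest station time
Station times: [5.6, 4.3, 12.3]
Max = 12.3 min
Rate = 60 / 12.3
= 4.88 units/hour (bottleneck: 12.3min)


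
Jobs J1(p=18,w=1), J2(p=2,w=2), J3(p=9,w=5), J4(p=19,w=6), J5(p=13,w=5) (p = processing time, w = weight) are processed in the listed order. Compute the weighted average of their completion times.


Completion times:
  J1: C=18, w×C=1×18=18
  J2: C=20, w×C=2×20=40
  J3: C=29, w×C=5×29=145
  J4: C=48, w×C=6×48=288
  J5: C=61, w×C=5×61=305
Sum w×C = 796
Sum w = 19
Weighted avg = 796/19
= 41.89


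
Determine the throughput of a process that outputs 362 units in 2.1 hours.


Throughput = units / time
= 362 / 2.1
= 172.4 units/hour


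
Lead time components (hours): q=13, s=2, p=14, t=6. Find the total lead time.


Lead time = queue + setup + processing + transit
= 13 + 2 + 14 + 6
= 35 hours


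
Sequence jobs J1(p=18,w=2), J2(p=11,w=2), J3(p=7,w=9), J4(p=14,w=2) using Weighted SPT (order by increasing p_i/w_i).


WSPT (Smith's rule): sort by p/w ascending
  J3: p/w = 7/9 = 0.778
  J2: p/w = 11/2 = 5.500
  J4: p/w = 14/2 = 7.000
  J1: p/w = 18/2 = 9.000
Order: J3 → J2 → J4 → J1


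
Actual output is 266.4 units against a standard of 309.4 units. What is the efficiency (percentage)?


Efficiency = (actual / standard) × 100
= (266.4 / 309.4) × 100
= 86.1%


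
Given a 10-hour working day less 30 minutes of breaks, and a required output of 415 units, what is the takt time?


Available = 10×60 - 30 = 570 min
Takt time = 570 / 415
= 1.37 min/unit


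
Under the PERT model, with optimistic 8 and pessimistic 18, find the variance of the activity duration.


σ² = ((p - o) / 6)² = (p - o)² / 36
= (18 - 8)² / 36
= 10² / 36
= 100 / 36
= 2.7778


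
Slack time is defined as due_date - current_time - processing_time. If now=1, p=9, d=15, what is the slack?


Slack = due - current_time - processing
= 15 - 1 - 9
= 5


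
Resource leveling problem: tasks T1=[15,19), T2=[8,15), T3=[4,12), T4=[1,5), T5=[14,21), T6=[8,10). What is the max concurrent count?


Check each time point for overlaps:
  t=8: 3 tasks active (T2, T3, T6)
Max concurrent = 3


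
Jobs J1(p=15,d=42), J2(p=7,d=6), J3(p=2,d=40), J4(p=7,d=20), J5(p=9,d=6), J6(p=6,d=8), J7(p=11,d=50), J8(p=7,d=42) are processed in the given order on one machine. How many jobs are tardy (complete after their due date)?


Completion vs due date:
  J1: C=15, d=42 → on time
  J2: C=22, d=6 → TARDY
  J3: C=24, d=40 → on time
  J4: C=31, d=20 → TARDY
  J5: C=40, d=6 → TARDY
  J6: C=46, d=8 → TARDY
  J7: C=57, d=50 → TARDY
  J8: C=64, d=42 → TARDY
Tardy jobs: J2, J4, J5, J6, J7, J8
Count = 6


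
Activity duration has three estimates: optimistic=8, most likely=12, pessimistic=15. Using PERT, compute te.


te = (o + 4m + p) / 6
= (8 + 4×12 + 15) / 6
= (8 + 48 + 15) / 6
= 71 / 6
= 11.83


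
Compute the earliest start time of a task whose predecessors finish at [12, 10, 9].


ES = max of all predecessor completion times
Predecessors: [12, 10, 9]
ES = max(12, 10, 9)
= 12


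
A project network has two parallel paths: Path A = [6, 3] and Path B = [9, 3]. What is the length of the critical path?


Path A: 6 + 3 = 9
Path B: 9 + 3 = 12
Critical path = longest = max(9, 12)
= 12 (Path B)


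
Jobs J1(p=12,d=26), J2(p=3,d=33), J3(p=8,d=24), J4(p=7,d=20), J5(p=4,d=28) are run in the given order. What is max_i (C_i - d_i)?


Lateness per job (L = C - d):
  J1: C=12, d=26, L=-14
  J2: C=15, d=33, L=-18
  J3: C=23, d=24, L=-1
  J4: C=30, d=20, L=10
  J5: C=34, d=28, L=6
Lmax = max(-14, -18, -1, 10, 6)
= 10


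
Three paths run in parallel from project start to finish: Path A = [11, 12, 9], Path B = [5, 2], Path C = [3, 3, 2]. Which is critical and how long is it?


Path A: 11 + 12 + 9 = 32
Path B: 5 + 2 = 7
Path C: 3 + 3 + 2 = 8
Critical path = longest = max(32, 7, 8)
= 32 (Path A)


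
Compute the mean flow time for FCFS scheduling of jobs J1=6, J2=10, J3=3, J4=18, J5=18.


Completion times:
  J1: completes at 6
  J2: completes at 16
  J3: completes at 19
  J4: completes at 37
  J5: completes at 55
Sum = 133
Average = 133/5
= 26.60


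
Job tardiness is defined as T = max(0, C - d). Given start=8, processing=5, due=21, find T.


Completion = start + processing = 8 + 5 = 13
Tardiness = max(0, C - d) = max(0, 13 - 21)
= max(0, -8)
= 0


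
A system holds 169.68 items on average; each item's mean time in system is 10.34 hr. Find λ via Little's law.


Little's law: L = λW → λ = L / W
= 169.68 / 10.34
= 16.41 per hour


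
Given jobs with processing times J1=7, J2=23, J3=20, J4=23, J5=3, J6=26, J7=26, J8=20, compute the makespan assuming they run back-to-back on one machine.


Sequential makespan: sum all processing times
= 7 + 23 + 20 + 23 + 3 + 26 + 26 + 20
= 148 time units


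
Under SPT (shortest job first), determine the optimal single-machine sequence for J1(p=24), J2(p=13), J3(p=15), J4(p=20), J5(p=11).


SPT: sort by shortest processing time
  J5: p=11
  J2: p=13
  J3: p=15
  J4: p=20
  J1: p=24
Order: J5 → J2 → J3 → J4 → J1


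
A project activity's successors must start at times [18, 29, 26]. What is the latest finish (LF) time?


LF = min of all successor start times
Successors start at: [18, 29, 26]
LF = min(18, 29, 26)
= 18


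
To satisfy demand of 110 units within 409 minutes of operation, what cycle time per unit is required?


Cycle time = available time / demand
= 409 / 110
= 3.72 min/unit


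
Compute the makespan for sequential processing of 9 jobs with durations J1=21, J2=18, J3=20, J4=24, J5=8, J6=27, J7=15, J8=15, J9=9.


Sequential makespan: sum all processing times
= 21 + 18 + 20 + 24 + 8 + 27 + 15 + 15 + 9
= 157 time units


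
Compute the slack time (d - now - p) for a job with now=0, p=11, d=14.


Slack = due - current_time - processing
= 14 - 0 - 11
= 3


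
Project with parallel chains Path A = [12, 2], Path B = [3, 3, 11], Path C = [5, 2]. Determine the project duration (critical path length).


Path A: 12 + 2 = 14
Path B: 3 + 3 + 11 = 17
Path C: 5 + 2 = 7
Critical path = longest = max(14, 17, 7)
= 17 (Path B)


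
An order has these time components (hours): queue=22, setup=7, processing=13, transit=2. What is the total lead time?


Lead time = queue + setup + processing + transit
= 22 + 7 + 13 + 2
= 44 hours


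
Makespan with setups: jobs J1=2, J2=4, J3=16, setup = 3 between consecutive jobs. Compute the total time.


Makespan = Σ processing + (n-1) × setup
= (2 + 4 + 16) + (3-1)×3
= 22 + 6
= 28 time units


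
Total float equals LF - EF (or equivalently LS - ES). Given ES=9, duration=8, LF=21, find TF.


EF = ES + duration = 9 + 8 = 17
LS = LF - duration = 21 - 8 = 13
Total Float = LF - EF = 21 - 17
(or LS - ES = 13 - 9)
= 4


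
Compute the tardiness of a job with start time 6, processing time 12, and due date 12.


Completion = start + processing = 6 + 12 = 18
Tardiness = max(0, C - d) = max(0, 18 - 12)
= max(0, 6)
= 6


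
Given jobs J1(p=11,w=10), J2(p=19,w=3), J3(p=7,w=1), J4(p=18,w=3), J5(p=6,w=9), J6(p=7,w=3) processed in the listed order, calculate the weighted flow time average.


Completion times:
  J1: C=11, w×C=10×11=110
  J2: C=30, w×C=3×30=90
  J3: C=37, w×C=1×37=37
  J4: C=55, w×C=3×55=165
  J5: C=61, w×C=9×61=549
  J6: C=68, w×C=3×68=204
Sum w×C = 1155
Sum w = 29
Weighted avg = 1155/29
= 39.83


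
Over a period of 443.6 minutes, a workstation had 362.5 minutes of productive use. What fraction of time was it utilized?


Utilization = busy / total × 100
= 362.5 / 443.6 × 100
= 81.7%


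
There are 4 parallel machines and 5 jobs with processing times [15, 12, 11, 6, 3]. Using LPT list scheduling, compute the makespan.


Jobs (LPT sorted): [15, 12, 11, 6, 3]
Machines: 4
  J=15 → Machine 1 (load: 0+15=15)
  J=12 → Machine 2 (load: 0+12=12)
  J=11 → Machine 3 (load: 0+11=11)
  J=6 → Machine 4 (load: 0+6=6)
  J=3 → Machine 4 (load: 6+3=9)
Machine loads: [15, 12, 11, 9]
Makespan = max = 15 time units


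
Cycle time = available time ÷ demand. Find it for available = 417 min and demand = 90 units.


Cycle time = available time / demand
= 417 / 90
= 4.63 min/unit


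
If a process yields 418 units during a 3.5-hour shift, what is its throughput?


Throughput = units / time
= 418 / 3.5
= 119.4 units/hour


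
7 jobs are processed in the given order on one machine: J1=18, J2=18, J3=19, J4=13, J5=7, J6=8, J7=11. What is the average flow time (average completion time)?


Completion times:
  J1: completes at 18
  J2: completes at 36
  J3: completes at 55
  J4: completes at 68
  J5: completes at 75
  J6: completes at 83
  J7: completes at 94
Sum = 429
Average = 429/7
= 61.29


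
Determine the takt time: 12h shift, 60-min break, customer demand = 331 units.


Available = 12×60 - 60 = 660 min
Takt time = 660 / 331
= 1.99 min/unit


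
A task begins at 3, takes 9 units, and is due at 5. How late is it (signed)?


Completion = 3 + 9 = 12
Lateness = C - d = 12 - 5
= 7


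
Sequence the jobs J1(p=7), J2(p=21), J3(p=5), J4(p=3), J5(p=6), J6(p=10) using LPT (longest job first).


LPT: sort by longest processing time first
  J2: p=21
  J6: p=10
  J1: p=7
  J5: p=6
  J3: p=5
  J4: p=3
Order: J2 → J6 → J1 → J5 → J3 → J4


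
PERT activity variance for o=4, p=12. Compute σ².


σ² = ((p - o) / 6)² = (p - o)² / 36
= (12 - 4)² / 36
= 8² / 36
= 64 / 36
= 1.7778


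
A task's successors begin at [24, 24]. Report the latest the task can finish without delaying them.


LF = min of all successor start times
Successors start at: [24, 24]
LF = min(24, 24)
= 24


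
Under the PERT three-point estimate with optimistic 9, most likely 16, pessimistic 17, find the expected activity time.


te = (o + 4m + p) / 6
= (9 + 4×16 + 17) / 6
= (9 + 64 + 17) / 6
= 90 / 6
= 15.00


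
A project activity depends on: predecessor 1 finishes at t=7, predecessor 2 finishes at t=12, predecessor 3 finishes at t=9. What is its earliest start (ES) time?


ES = max of all predecessor completion times
Predecessors: [7, 12, 9]
ES = max(7, 12, 9)
= 12


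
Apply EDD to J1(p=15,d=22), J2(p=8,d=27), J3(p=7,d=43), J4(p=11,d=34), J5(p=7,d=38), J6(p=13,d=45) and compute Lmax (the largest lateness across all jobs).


EDD order: J1 → J2 → J4 → J5 → J3 → J6
Completion and lateness:
  J1: C=15, d=22, L=15-22=-7
  J2: C=23, d=27, L=23-27=-4
  J4: C=34, d=34, L=34-34=0
  J5: C=41, d=38, L=41-38=3
  J3: C=48, d=43, L=48-43=5
  J6: C=61, d=45, L=61-45=16
Lmax = max(-7, -4, 0, 3, 5, 16)
= 16


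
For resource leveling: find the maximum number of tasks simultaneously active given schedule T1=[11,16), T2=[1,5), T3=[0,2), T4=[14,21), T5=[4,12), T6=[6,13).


Check each time point for overlaps:
  t=11: 3 tasks active (T1, T5, T6)
Max concurrent = 3


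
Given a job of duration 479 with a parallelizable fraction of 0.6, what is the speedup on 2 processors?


Amdahl's law: T_p = T × ((1-p) + p/N)
= 479 × ((1-0.6) + 0.6/2)
= 479 × (0.40 + 0.3000)
= 479 × 0.7000
= 335.30
Speedup = 479/335.30
= 1.43×


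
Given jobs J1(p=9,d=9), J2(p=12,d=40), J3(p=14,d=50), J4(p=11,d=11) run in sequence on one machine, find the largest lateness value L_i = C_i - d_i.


Lateness per job (L = C - d):
  J1: C=9, d=9, L=0
  J2: C=21, d=40, L=-19
  J3: C=35, d=50, L=-15
  J4: C=46, d=11, L=35
Lmax = max(0, -19, -15, 35)
= 35


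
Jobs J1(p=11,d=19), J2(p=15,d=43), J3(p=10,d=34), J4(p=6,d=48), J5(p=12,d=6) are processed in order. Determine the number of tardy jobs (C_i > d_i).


Completion vs due date:
  J1: C=11, d=19 → on time
  J2: C=26, d=43 → on time
  J3: C=36, d=34 → TARDY
  J4: C=42, d=48 → on time
  J5: C=54, d=6 → TARDY
Tardy jobs: J3, J5
Count = 2


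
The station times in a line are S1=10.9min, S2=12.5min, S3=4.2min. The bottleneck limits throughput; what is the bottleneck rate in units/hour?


Bottleneck = longest station time
Station times: [10.9, 12.5, 4.2]
Max = 12.5 min
Rate = 60 / 12.5
= 4.80 units/hour (bottleneck: 12.5min)


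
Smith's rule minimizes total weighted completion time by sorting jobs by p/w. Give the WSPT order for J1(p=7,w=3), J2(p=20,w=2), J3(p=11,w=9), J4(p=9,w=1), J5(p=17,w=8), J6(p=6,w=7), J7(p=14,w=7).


WSPT (Smith's rule): sort by p/w ascending
  J6: p/w = 6/7 = 0.857
  J3: p/w = 11/9 = 1.222
  J7: p/w = 14/7 = 2.000
  J5: p/w = 17/8 = 2.125
  J1: p/w = 7/3 = 2.333
  J4: p/w = 9/1 = 9.000
  J2: p/w = 20/2 = 10.000
Order: J6 → J3 → J7 → J5 → J1 → J4 → J2


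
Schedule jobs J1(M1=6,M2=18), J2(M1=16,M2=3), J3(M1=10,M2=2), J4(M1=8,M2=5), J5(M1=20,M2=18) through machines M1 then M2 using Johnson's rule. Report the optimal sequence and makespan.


Johnson's rule:
Group 1 (M1≤M2, sort by M1): ['J1']
Group 2 (M1>M2, sort desc M2): ['J5', 'J4', 'J2', 'J3']
Sequence: J1 → J5 → J4 → J2 → J3
Makespan calculation:
  J1: M1 done=6, M2 done=24
  J5: M1 done=26, M2 done=44
  J4: M1 done=34, M2 done=49
  J2: M1 done=50, M2 done=53
  J3: M1 done=60, M2 done=62
= Sequence: J1 → J5 → J4 → J2 → J3, Makespan: 62


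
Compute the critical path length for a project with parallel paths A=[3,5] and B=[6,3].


Path A: 3 + 5 = 8
Path B: 6 + 3 = 9
Critical path = longest = max(8, 9)
= 9 (Path B)


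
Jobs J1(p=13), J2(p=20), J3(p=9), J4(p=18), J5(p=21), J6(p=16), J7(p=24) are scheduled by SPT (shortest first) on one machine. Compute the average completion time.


SPT order: J3 → J1 → J6 → J4 → J2 → J5 → J7
Completion times:
  J3: C=9
  J1: C=22
  J6: C=38
  J4: C=56
  J2: C=76
  J5: C=97
  J7: C=121
Sum = 419, n = 7
Mean flow = 419/7
= 59.86


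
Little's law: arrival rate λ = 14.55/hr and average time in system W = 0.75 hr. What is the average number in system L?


Little's law: L = λ × W
= 14.55 × 0.75
= 10.91


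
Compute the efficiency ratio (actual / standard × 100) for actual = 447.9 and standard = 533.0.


Efficiency = (actual / standard) × 100
= (447.9 / 533.0) × 100
= 84.0%


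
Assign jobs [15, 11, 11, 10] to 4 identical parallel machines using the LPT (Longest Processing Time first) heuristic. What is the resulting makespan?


Jobs (LPT sorted): [15, 11, 11, 10]
Machines: 4
  J=15 → Machine 1 (load: 0+15=15)
  J=11 → Machine 2 (load: 0+11=11)
  J=11 → Machine 3 (load: 0+11=11)
  J=10 → Machine 4 (load: 0+10=10)
Machine loads: [15, 11, 11, 10]
Makespan = max = 15 time units


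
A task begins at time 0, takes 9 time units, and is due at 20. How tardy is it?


Completion = start + processing = 0 + 9 = 9
Tardiness = max(0, C - d) = max(0, 9 - 20)
= max(0, -11)
= 0


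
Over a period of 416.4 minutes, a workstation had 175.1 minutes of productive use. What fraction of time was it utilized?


Utilization = busy / total × 100
= 175.1 / 416.4 × 100
= 42.1%


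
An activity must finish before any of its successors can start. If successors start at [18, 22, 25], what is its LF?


LF = min of all successor start times
Successors start at: [18, 22, 25]
LF = min(18, 22, 25)
= 18


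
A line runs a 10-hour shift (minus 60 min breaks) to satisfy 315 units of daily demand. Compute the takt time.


Available = 10×60 - 60 = 540 min
Takt time = 540 / 315
= 1.71 min/unit


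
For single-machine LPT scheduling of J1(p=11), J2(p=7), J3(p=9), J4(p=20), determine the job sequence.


LPT: sort by longest processing time first
  J4: p=20
  J1: p=11
  J3: p=9
  J2: p=7
Order: J4 → J1 → J3 → J2


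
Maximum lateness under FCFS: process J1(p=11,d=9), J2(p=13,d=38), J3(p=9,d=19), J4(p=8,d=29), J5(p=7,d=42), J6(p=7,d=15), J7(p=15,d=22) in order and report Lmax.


Lateness per job (L = C - d):
  J1: C=11, d=9, L=2
  J2: C=24, d=38, L=-14
  J3: C=33, d=19, L=14
  J4: C=41, d=29, L=12
  J5: C=48, d=42, L=6
  J6: C=55, d=15, L=40
  J7: C=70, d=22, L=48
Lmax = max(2, -14, 14, 12, 6, 40, 48)
= 48


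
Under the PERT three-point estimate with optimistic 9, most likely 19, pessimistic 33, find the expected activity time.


te = (o + 4m + p) / 6
= (9 + 4×19 + 33) / 6
= (9 + 76 + 33) / 6
= 118 / 6
= 19.67


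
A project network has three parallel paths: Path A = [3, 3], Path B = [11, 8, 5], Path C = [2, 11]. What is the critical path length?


Path A: 3 + 3 = 6
Path B: 11 + 8 + 5 = 24
Path C: 2 + 11 = 13
Critical path = longest = max(6, 24, 13)
= 24 (Path B)


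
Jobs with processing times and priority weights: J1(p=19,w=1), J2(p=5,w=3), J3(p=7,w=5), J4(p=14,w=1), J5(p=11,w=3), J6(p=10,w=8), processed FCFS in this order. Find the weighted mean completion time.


Completion times:
  J1: C=19, w×C=1×19=19
  J2: C=24, w×C=3×24=72
  J3: C=31, w×C=5×31=155
  J4: C=45, w×C=1×45=45
  J5: C=56, w×C=3×56=168
  J6: C=66, w×C=8×66=528
Sum w×C = 987
Sum w = 21
Weighted avg = 987/21
= 47.00


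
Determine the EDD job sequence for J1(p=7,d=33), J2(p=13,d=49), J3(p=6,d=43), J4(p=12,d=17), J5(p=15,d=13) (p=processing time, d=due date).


EDD: sort by earliest due date
  J5: d=13, p=15
  J4: d=17, p=12
  J1: d=33, p=7
  J3: d=43, p=6
  J2: d=49, p=13
Order: J5 → J4 → J1 → J3 → J2


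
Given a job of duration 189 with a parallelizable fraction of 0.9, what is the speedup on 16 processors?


Amdahl's law: T_p = T × ((1-p) + p/N)
= 189 × ((1-0.9) + 0.9/16)
= 189 × (0.10 + 0.0563)
= 189 × 0.1562
= 29.53
Speedup = 189/29.53
= 6.40×


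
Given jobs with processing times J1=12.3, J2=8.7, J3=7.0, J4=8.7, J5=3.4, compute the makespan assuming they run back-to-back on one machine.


Sequential makespan: sum all processing times
= 12.3 + 8.7 + 7.0 + 8.7 + 3.4
= 40.1 time units


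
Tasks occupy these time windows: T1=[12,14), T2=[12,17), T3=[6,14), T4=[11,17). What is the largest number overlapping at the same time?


Check each time point for overlaps:
  t=12: 4 tasks active (T1, T2, T3, T4)
Max concurrent = 4


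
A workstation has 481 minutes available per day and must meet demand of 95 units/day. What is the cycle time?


Cycle time = available time / demand
= 481 / 95
= 5.06 min/unit


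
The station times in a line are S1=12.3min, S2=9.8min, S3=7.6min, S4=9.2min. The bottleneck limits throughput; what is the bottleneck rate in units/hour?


Bottleneck = longest station time
Station times: [12.3, 9.8, 7.6, 9.2]
Max = 12.3 min
Rate = 60 / 12.3
= 4.88 units/hour (bottleneck: 12.3min)
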